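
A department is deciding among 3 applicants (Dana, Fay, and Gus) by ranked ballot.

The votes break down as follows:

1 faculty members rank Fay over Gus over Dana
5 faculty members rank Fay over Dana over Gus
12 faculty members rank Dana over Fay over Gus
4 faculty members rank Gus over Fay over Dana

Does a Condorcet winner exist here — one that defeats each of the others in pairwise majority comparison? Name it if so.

Dana

Head-to-head results (22 voters total):
Dana vs Fay: Dana wins 12–10.
Dana vs Gus: Dana wins 17–5.
Fay vs Gus: Fay wins 18–4.
Dana beats each rival — Fay (12–10), Gus (17–5) — so Dana is the Condorcet winner.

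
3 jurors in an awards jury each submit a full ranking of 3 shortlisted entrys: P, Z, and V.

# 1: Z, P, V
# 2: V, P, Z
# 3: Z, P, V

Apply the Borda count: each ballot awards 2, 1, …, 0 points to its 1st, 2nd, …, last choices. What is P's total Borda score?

3

Borda scores:
  P: 1 + 1 + 1 = 3
  Z: 2 + 0 + 2 = 4
  V: 0 + 2 + 0 = 2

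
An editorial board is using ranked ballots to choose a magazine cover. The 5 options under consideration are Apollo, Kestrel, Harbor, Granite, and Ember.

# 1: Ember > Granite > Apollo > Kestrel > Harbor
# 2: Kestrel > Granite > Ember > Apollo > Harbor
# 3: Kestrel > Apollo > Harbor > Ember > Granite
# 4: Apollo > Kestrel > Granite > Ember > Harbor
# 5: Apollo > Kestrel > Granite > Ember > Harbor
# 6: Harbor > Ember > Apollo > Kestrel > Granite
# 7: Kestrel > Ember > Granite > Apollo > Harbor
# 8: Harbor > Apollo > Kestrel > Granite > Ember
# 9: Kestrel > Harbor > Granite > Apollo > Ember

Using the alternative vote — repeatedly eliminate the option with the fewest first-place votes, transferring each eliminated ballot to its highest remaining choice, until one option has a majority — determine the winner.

Round 1: Kestrel 4, Apollo 2, Harbor 2, Ember 1, Granite 0. Granite has the fewest and is eliminated.
Round 2: Kestrel 4, Apollo 2, Harbor 2, Ember 1. Ember has the fewest and is eliminated.
Round 3: Kestrel 4, Apollo 3, Harbor 2. Harbor has the fewest and is eliminated.
Round 4: Apollo 5, Kestrel 4. Apollo has a majority.

Apollo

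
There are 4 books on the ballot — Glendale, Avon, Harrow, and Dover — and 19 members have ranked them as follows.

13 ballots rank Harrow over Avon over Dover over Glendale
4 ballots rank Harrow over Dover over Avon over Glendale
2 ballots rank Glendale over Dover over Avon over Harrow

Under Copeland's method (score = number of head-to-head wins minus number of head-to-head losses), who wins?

Harrow

Pairwise results:
  Glendale vs Avon: Avon wins 17–2.
  Glendale vs Harrow: Harrow wins 17–2.
  Glendale vs Dover: Dover wins 17–2.
  Avon vs Harrow: Harrow wins 17–2.
  Avon vs Dover: Avon wins 13–6.
  Harrow vs Dover: Harrow wins 17–2.
Copeland scores (wins − losses):
  Glendale: 0 − 3 = -3
  Avon: 2 − 1 = 1
  Harrow: 3 − 0 = 3
  Dover: 1 − 2 = -1
Harrow has the best Copeland score.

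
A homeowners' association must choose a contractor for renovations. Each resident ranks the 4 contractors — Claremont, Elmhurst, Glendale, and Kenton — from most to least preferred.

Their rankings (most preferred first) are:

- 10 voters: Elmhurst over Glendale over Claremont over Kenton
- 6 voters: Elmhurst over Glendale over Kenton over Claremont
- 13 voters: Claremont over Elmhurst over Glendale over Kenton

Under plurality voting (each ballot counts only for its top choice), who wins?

Elmhurst

First-place vote totals:
  Claremont: 13
  Elmhurst: 16
  Glendale: 0
  Kenton: 0
Elmhurst has the most first-place votes.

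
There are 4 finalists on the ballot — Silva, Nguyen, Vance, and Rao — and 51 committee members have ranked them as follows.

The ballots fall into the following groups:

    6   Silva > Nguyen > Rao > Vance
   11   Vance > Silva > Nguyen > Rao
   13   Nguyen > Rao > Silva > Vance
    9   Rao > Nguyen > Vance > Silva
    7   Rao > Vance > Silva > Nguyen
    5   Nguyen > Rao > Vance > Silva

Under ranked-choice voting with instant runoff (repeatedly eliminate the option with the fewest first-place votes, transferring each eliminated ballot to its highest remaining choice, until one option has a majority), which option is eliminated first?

Round 1: Nguyen 18, Rao 16, Vance 11, Silva 6. Silva has the fewest and is eliminated.
Round 2: Nguyen 24, Rao 16, Vance 11. Vance has the fewest and is eliminated.
Round 3: Nguyen 35, Rao 16. Nguyen has a majority.

Silva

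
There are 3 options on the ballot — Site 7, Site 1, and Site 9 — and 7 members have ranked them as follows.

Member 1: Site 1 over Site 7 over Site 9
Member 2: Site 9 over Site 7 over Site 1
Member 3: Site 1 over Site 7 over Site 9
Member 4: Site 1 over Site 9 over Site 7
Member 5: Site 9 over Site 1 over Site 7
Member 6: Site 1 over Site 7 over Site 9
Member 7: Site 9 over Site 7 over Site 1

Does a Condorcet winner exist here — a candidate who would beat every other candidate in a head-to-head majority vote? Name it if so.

Site 1

Head-to-head results (7 voters total):
Site 7 vs Site 1: Site 1 wins 5–2.
Site 7 vs Site 9: Site 9 wins 4–3.
Site 1 vs Site 9: Site 1 wins 4–3.
Site 1 beats each rival — Site 7 (5–2), Site 9 (4–3) — so Site 1 is the Condorcet winner.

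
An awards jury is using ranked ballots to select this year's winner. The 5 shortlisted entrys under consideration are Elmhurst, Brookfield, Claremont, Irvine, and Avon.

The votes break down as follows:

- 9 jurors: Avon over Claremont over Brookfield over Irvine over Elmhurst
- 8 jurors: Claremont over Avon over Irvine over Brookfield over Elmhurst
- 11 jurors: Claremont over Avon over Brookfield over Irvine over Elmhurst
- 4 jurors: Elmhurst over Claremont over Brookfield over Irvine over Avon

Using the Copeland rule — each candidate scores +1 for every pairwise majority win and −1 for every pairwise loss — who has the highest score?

Claremont

Pairwise results:
  Elmhurst vs Brookfield: Brookfield wins 28–4.
  Elmhurst vs Claremont: Claremont wins 28–4.
  Elmhurst vs Irvine: Irvine wins 28–4.
  Elmhurst vs Avon: Avon wins 28–4.
  Brookfield vs Claremont: Claremont wins 32–0.
  Brookfield vs Irvine: Brookfield wins 24–8.
  Brookfield vs Avon: Avon wins 28–4.
  Claremont vs Irvine: Claremont wins 32–0.
  Claremont vs Avon: Claremont wins 23–9.
  Irvine vs Avon: Avon wins 28–4.
Copeland scores (wins − losses):
  Elmhurst: 0 − 4 = -4
  Brookfield: 2 − 2 = 0
  Claremont: 4 − 0 = 4
  Irvine: 1 − 3 = -2
  Avon: 3 − 1 = 2
Claremont has the best Copeland score.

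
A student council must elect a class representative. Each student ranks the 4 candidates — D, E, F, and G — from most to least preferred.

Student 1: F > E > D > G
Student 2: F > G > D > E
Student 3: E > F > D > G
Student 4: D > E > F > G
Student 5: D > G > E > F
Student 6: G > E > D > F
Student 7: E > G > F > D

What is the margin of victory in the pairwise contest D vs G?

1

Ballots ranking D above G: 4.
Ballots ranking G above D: 3.
D wins 4–3, a margin of 1.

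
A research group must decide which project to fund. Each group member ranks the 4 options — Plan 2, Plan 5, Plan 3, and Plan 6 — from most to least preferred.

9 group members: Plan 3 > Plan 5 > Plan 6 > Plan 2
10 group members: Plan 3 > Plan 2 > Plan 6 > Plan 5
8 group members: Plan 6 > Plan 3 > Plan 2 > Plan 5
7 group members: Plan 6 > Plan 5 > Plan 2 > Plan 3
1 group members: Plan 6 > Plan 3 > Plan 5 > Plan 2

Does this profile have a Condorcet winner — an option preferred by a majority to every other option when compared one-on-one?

Yes

Head-to-head results (35 voters total):
Plan 2 vs Plan 5: Plan 2 wins 18–17.
Plan 2 vs Plan 3: Plan 3 wins 28–7.
Plan 2 vs Plan 6: Plan 6 wins 25–10.
Plan 5 vs Plan 3: Plan 3 wins 28–7.
Plan 5 vs Plan 6: Plan 6 wins 26–9.
Plan 3 vs Plan 6: Plan 3 wins 19–16.
Plan 3 beats each rival — Plan 2 (28–7), Plan 5 (28–7), Plan 6 (19–16) — so Plan 3 is the Condorcet winner.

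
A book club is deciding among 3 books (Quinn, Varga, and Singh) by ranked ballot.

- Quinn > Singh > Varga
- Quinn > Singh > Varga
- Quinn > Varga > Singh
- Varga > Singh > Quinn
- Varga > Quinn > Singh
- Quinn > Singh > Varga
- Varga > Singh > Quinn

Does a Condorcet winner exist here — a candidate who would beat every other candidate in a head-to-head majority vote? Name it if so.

Quinn

Head-to-head results (7 voters total):
Quinn vs Varga: Quinn wins 4–3.
Quinn vs Singh: Quinn wins 5–2.
Varga vs Singh: Varga wins 4–3.
Quinn beats each rival — Varga (4–3), Singh (5–2) — so Quinn is the Condorcet winner.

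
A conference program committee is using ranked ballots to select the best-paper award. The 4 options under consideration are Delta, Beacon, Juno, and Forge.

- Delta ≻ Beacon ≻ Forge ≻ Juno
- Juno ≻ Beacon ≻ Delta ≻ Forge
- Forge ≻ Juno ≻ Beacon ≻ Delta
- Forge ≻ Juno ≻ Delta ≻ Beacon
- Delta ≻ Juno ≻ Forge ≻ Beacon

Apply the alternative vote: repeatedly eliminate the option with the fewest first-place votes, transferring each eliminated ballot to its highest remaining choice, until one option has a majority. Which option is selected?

Delta

Round 1: Delta 2, Forge 2, Juno 1, Beacon 0. Beacon has the fewest and is eliminated.
Round 2: Delta 2, Forge 2, Juno 1. Juno has the fewest and is eliminated.
Round 3: Delta 3, Forge 2. Delta has a majority.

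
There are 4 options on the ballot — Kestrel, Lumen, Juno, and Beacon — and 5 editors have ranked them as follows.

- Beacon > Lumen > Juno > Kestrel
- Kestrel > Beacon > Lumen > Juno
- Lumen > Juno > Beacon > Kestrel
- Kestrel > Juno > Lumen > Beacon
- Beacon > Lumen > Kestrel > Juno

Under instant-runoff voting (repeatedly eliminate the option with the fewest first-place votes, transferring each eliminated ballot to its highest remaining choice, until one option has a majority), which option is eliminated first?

Round 1: Kestrel 2, Beacon 2, Lumen 1, Juno 0. Juno has the fewest and is eliminated.
Round 2: Kestrel 2, Beacon 2, Lumen 1. Lumen has the fewest and is eliminated.
Round 3: Beacon 3, Kestrel 2. Beacon has a majority.

Juno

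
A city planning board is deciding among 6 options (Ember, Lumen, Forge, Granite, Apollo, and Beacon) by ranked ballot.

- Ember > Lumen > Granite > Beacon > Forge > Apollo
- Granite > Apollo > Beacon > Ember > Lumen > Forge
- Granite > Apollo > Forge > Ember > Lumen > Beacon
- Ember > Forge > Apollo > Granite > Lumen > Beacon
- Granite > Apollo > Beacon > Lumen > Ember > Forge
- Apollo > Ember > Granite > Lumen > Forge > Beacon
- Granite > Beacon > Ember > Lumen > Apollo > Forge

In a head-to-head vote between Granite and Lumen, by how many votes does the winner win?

5

Ballots ranking Granite above Lumen: 6.
Ballots ranking Lumen above Granite: 1.
Granite wins 6–1, a margin of 5.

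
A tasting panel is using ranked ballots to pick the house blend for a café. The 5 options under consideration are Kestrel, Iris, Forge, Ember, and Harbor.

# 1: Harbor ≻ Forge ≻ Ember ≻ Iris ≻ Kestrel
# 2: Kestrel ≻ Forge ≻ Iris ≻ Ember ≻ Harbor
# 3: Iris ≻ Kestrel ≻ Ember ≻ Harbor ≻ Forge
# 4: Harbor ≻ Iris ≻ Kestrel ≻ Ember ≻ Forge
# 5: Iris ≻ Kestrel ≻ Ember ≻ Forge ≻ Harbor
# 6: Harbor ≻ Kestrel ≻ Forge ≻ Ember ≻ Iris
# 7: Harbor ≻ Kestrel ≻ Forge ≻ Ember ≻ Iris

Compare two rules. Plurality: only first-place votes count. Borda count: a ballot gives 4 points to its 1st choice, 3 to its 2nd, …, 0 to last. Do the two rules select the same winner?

Plurality first-place counts: Kestrel 1, Iris 2, Forge 0, Ember 0, Harbor 4 → Harbor.
Borda totals: Kestrel 18, Iris 14, Forge 11, Ember 10, Harbor 17 → Kestrel.
The two rules disagree: plurality picks Harbor, Borda picks Kestrel.

No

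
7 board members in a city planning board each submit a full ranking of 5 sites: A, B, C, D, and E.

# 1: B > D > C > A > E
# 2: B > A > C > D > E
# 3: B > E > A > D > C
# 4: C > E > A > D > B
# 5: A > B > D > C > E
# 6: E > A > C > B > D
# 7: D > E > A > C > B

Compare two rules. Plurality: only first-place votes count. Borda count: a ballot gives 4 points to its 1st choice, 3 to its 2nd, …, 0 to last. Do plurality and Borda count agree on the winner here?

No

Plurality first-place counts: A 1, B 3, C 1, D 1, E 1 → B.
Borda totals: A 17, B 16, C 12, D 12, E 13 → A.
The two rules disagree: plurality picks B, Borda picks A.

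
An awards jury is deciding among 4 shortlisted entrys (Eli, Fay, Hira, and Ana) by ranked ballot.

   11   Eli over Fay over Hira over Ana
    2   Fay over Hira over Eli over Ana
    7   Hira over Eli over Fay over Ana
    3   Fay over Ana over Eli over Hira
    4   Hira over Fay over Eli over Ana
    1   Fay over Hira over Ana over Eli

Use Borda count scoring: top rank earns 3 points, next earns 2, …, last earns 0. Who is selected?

Eli

Borda scores:
  Eli: 11·3 + 2·1 + 7·2 + 3·1 + 4·1 + 0 = 56
  Fay: 11·2 + 2·3 + 7·1 + 3·3 + 4·2 + 3 = 55
  Hira: 11·1 + 2·2 + 7·3 + 3·0 + 4·3 + 2 = 50
  Ana: 11·0 + 2·0 + 7·0 + 3·2 + 4·0 + 1 = 7
Eli has the highest total.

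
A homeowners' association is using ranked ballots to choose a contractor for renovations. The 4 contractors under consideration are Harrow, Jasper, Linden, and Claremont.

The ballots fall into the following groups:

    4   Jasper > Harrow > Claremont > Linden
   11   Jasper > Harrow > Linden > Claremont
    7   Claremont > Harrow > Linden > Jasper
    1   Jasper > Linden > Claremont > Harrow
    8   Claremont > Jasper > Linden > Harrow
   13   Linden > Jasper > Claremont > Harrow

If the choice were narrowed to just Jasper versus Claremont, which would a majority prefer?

Jasper

Ballots ranking Jasper above Claremont: 4+11+1+13 = 29.
Ballots ranking Claremont above Jasper: 7+8 = 15.
Jasper wins the head-to-head, 29–15.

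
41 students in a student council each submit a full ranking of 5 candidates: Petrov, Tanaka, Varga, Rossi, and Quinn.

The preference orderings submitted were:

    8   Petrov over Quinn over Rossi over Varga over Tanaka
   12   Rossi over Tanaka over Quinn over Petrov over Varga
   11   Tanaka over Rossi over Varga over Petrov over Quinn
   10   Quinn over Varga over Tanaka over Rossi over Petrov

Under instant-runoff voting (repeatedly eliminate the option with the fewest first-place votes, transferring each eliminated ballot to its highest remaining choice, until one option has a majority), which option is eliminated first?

Round 1: Rossi 12, Tanaka 11, Quinn 10, Petrov 8, Varga 0. Varga has the fewest and is eliminated.
Round 2: Rossi 12, Tanaka 11, Quinn 10, Petrov 8. Petrov has the fewest and is eliminated.
Round 3: Quinn 18, Rossi 12, Tanaka 11. Tanaka has the fewest and is eliminated.
Round 4: Rossi 23, Quinn 18. Rossi has a majority.

Varga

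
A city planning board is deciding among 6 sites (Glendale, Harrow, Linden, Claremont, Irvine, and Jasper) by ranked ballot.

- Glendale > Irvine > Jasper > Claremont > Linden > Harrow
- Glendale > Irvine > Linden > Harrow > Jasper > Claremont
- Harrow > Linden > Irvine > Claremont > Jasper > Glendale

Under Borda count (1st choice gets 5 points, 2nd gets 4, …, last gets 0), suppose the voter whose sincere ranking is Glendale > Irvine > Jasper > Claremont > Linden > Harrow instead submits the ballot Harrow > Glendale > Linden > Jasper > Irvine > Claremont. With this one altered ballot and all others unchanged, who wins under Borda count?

Borda totals with the altered ballot: Glendale 9, Harrow 12, Linden 10, Claremont 2, Irvine 8, Jasper 4.
The switch changes the winner from Irvine to Harrow.

Harrow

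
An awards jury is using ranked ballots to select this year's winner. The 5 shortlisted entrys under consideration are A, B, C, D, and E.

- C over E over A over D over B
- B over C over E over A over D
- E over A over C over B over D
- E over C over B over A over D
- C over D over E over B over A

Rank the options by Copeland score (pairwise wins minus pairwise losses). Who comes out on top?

Pairwise results:
  A vs B: B wins 3–2.
  A vs C: C wins 4–1.
  A vs D: A wins 4–1.
  A vs E: E wins 5–0.
  B vs C: C wins 4–1.
  B vs D: B wins 3–2.
  B vs E: E wins 4–1.
  C vs D: C wins 5–0.
  C vs E: C wins 3–2.
  D vs E: E wins 4–1.
Copeland scores (wins − losses):
  A: 1 − 3 = -2
  B: 2 − 2 = 0
  C: 4 − 0 = 4
  D: 0 − 4 = -4
  E: 3 − 1 = 2
C has the best Copeland score.

C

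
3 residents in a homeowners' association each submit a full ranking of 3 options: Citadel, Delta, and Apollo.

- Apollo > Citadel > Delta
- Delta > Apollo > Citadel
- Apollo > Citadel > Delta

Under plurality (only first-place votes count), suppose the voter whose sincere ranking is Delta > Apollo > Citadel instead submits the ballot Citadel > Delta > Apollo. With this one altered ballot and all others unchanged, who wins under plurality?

Apollo

First-place totals with the altered ballot: Citadel 1, Delta 0, Apollo 2.
The winner is unchanged: still Apollo.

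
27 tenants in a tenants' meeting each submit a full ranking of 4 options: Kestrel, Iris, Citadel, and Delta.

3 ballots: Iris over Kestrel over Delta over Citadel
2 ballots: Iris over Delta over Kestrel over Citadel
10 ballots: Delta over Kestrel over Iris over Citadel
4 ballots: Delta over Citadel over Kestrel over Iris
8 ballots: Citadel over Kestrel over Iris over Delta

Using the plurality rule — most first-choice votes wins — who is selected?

First-place vote totals:
  Kestrel: 0
  Iris: 5
  Citadel: 8
  Delta: 14
Delta has the most first-place votes.

Delta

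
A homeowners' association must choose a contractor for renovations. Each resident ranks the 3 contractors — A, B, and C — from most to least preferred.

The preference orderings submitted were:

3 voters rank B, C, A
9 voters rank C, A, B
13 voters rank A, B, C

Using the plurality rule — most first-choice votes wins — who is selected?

A

First-place vote totals:
  A: 13
  B: 3
  C: 9
A has the most first-place votes.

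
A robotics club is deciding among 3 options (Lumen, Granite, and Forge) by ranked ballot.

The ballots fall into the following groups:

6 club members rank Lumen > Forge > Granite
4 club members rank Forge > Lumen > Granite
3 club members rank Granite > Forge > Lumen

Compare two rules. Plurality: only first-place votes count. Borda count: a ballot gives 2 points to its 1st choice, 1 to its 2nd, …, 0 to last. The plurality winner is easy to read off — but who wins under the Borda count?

Plurality first-place counts: Lumen 6, Granite 3, Forge 4 → Lumen.
Borda totals: Lumen 16, Granite 6, Forge 17 → Forge.

Forge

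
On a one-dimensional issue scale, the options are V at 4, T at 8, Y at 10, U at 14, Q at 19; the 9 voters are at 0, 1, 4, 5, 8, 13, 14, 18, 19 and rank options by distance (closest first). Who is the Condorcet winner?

T

With single-peaked preferences on a line, the Condorcet winner is the candidate closest to the median voter.
The median voter (position 8) is closest to T at 8.
Check: T vs Q — voters closer to T: 6 of 9.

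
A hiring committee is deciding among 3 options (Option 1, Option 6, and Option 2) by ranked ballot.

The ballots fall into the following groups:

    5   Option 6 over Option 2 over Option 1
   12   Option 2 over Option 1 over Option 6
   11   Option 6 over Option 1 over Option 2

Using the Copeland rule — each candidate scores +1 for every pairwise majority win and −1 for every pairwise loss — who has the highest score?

Option 6

Pairwise results:
  Option 1 vs Option 6: Option 6 wins 16–12.
  Option 1 vs Option 2: Option 2 wins 17–11.
  Option 6 vs Option 2: Option 6 wins 16–12.
Copeland scores (wins − losses):
  Option 1: 0 − 2 = -2
  Option 6: 2 − 0 = 2
  Option 2: 1 − 1 = 0
Option 6 has the best Copeland score.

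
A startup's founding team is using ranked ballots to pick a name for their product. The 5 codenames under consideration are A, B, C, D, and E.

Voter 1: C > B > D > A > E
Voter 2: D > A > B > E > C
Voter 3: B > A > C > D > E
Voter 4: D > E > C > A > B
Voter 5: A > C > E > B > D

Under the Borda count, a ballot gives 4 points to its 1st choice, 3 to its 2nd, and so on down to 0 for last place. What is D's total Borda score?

11

Borda scores:
  A: 1 + 3 + 3 + 1 + 4 = 12
  B: 3 + 2 + 4 + 0 + 1 = 10
  C: 4 + 0 + 2 + 2 + 3 = 11
  D: 2 + 4 + 1 + 4 + 0 = 11
  E: 0 + 1 + 0 + 3 + 2 = 6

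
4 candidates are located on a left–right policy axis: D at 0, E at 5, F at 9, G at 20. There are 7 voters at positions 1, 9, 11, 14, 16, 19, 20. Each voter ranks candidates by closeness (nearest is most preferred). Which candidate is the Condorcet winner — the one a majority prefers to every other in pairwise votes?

F

With single-peaked preferences on a line, the Condorcet winner is the candidate closest to the median voter.
The median voter (position 14) is closest to F at 9.
Check: F vs E — voters closer to F: 6 of 7.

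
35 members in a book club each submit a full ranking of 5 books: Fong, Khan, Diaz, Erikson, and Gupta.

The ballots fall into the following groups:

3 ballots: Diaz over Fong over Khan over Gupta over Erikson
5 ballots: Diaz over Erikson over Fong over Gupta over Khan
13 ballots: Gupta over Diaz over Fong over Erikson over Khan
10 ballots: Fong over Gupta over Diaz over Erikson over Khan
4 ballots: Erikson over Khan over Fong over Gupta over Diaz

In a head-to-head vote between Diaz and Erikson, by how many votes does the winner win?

27

Ballots ranking Diaz above Erikson: 3+5+13+10 = 31.
Ballots ranking Erikson above Diaz: 4.
Diaz wins 31–4, a margin of 27.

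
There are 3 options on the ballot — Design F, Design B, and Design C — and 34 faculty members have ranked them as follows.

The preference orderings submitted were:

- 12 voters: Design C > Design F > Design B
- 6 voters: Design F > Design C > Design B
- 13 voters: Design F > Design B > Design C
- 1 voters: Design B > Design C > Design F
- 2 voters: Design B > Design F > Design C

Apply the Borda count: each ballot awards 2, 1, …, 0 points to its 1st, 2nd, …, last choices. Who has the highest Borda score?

Design F

Borda scores:
  Design F: 12·1 + 6·2 + 13·2 + 0 + 2·1 = 52
  Design B: 12·0 + 6·0 + 13·1 + 2 + 2·2 = 19
  Design C: 12·2 + 6·1 + 13·0 + 1 + 2·0 = 31
Design F has the highest total.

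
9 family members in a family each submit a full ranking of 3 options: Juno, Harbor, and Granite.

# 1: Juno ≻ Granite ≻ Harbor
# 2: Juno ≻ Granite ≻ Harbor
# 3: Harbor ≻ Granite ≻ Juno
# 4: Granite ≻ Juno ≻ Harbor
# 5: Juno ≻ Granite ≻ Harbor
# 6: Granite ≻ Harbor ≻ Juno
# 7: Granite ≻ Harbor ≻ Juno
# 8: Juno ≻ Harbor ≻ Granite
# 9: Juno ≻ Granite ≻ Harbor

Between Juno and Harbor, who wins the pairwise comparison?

Ballots ranking Juno above Harbor: 6.
Ballots ranking Harbor above Juno: 3.
Juno wins the head-to-head, 6–3.

Juno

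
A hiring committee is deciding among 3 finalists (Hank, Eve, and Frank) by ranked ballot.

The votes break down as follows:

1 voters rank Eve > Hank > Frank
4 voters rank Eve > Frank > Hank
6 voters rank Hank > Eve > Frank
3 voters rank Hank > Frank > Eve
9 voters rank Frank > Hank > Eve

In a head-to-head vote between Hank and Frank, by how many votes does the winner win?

Ballots ranking Hank above Frank: 1+6+3 = 10.
Ballots ranking Frank above Hank: 4+9 = 13.
Frank wins 13–10, a margin of 3.

3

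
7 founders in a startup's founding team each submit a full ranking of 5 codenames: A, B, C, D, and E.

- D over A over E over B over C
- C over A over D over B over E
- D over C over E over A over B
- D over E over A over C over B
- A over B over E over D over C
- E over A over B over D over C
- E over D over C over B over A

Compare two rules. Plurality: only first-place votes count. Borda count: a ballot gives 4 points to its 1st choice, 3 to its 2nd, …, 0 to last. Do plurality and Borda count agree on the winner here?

Plurality first-place counts: A 1, B 0, C 1, D 3, E 2 → D.
Borda totals: A 16, B 8, C 10, D 19, E 17 → D.
The two rules agree on D.

Yes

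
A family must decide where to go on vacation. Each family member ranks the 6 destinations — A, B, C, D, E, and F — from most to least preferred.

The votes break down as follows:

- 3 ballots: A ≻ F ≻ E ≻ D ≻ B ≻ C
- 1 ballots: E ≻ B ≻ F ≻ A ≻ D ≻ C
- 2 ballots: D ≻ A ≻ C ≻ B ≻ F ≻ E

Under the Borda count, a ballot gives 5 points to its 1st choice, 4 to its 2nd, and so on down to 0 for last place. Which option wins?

A

Borda scores:
  A: 3·5 + 2 + 2·4 = 25
  B: 3·1 + 4 + 2·2 = 11
  C: 3·0 + 0 + 2·3 = 6
  D: 3·2 + 1 + 2·5 = 17
  E: 3·3 + 5 + 2·0 = 14
  F: 3·4 + 3 + 2·1 = 17
A has the highest total.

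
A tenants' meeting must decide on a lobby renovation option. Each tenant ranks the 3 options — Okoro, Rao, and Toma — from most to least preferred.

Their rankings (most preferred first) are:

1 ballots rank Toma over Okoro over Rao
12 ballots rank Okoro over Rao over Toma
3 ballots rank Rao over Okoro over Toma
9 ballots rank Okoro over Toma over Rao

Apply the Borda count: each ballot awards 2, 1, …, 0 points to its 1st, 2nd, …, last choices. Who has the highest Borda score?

Okoro

Borda scores:
  Okoro: 1 + 12·2 + 3·1 + 9·2 = 46
  Rao: 0 + 12·1 + 3·2 + 9·0 = 18
  Toma: 2 + 12·0 + 3·0 + 9·1 = 11
Okoro has the highest total.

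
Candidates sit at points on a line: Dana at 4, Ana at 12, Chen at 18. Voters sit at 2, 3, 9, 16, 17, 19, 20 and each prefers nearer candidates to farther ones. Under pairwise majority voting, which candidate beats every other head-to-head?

With single-peaked preferences on a line, the Condorcet winner is the candidate closest to the median voter.
The median voter (position 16) is closest to Chen at 18.
Check: Chen vs Ana — voters closer to Chen: 4 of 7.

Chen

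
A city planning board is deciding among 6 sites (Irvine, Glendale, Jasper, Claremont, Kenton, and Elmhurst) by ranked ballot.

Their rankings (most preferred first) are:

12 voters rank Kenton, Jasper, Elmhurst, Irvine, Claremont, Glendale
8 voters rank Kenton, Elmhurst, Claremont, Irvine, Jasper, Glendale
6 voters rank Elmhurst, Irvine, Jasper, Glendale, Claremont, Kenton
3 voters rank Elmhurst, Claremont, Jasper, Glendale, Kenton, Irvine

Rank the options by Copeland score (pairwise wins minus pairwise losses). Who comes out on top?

Kenton

Pairwise results:
  Irvine vs Glendale: Irvine wins 26–3.
  Irvine vs Jasper: Jasper wins 15–14.
  Irvine vs Claremont: Irvine wins 18–11.
  Irvine vs Kenton: Kenton wins 23–6.
  Irvine vs Elmhurst: Elmhurst wins 29–0.
  Glendale vs Jasper: Jasper wins 29–0.
  Glendale vs Claremont: Claremont wins 23–6.
  Glendale vs Kenton: Kenton wins 20–9.
  Glendale vs Elmhurst: Elmhurst wins 29–0.
  Jasper vs Claremont: Jasper wins 18–11.
  Jasper vs Kenton: Kenton wins 20–9.
  Jasper vs Elmhurst: Elmhurst wins 17–12.
  Claremont vs Kenton: Kenton wins 20–9.
  Claremont vs Elmhurst: Elmhurst wins 29–0.
  Kenton vs Elmhurst: Kenton wins 20–9.
Copeland scores (wins − losses):
  Irvine: 2 − 3 = -1
  Glendale: 0 − 5 = -5
  Jasper: 3 − 2 = 1
  Claremont: 1 − 4 = -3
  Kenton: 5 − 0 = 5
  Elmhurst: 4 − 1 = 3
Kenton has the best Copeland score.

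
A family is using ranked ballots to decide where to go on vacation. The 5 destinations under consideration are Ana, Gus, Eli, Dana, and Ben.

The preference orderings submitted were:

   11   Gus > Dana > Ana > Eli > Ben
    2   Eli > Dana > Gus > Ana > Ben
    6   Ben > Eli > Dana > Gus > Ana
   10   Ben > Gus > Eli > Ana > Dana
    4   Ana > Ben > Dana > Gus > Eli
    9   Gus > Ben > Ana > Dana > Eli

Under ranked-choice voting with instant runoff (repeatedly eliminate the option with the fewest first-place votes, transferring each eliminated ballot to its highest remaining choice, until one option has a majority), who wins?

Gus

Round 1: Gus 20, Ben 16, Ana 4, Eli 2, Dana 0. Dana has the fewest and is eliminated.
Round 2: Gus 20, Ben 16, Ana 4, Eli 2. Eli has the fewest and is eliminated.
Round 3: Gus 22, Ben 16, Ana 4. Gus has a majority.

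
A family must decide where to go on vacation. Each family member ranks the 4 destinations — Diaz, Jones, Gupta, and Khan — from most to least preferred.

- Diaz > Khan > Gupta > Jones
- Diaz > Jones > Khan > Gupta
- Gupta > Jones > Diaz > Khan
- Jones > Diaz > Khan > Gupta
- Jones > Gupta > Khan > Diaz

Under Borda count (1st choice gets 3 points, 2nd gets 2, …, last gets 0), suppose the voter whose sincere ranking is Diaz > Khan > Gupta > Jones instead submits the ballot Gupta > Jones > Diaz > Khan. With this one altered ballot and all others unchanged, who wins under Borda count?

Borda totals with the altered ballot: Diaz 7, Jones 12, Gupta 8, Khan 3.
The winner is unchanged: still Jones.

Jones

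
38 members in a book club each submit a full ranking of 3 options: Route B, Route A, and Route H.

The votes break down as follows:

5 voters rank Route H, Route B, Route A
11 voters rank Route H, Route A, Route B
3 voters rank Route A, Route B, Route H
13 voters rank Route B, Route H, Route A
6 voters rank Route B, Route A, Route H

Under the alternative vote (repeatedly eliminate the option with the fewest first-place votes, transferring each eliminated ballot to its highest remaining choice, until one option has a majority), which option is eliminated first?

Route A

Round 1: Route B 19, Route H 16, Route A 3. Route A has the fewest and is eliminated.
Round 2: Route B 22, Route H 16. Route B has a majority.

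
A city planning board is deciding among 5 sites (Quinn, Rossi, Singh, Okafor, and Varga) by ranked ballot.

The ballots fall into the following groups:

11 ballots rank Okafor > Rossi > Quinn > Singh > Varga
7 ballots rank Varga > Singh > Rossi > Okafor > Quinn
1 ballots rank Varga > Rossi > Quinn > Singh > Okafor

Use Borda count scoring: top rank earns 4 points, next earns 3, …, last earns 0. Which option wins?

Borda scores:
  Quinn: 11·2 + 7·0 + 2 = 24
  Rossi: 11·3 + 7·2 + 3 = 50
  Singh: 11·1 + 7·3 + 1 = 33
  Okafor: 11·4 + 7·1 + 0 = 51
  Varga: 11·0 + 7·4 + 4 = 32
Okafor has the highest total.

Okafor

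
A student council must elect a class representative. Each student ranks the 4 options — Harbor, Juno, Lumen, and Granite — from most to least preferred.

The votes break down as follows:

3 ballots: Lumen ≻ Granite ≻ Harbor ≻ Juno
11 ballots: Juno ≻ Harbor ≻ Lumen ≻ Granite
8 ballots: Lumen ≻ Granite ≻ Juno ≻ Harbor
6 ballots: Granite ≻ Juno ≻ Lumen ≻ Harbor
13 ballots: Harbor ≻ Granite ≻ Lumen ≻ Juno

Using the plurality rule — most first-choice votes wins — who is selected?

First-place vote totals:
  Harbor: 13
  Juno: 11
  Lumen: 11
  Granite: 6
Harbor has the most first-place votes.

Harbor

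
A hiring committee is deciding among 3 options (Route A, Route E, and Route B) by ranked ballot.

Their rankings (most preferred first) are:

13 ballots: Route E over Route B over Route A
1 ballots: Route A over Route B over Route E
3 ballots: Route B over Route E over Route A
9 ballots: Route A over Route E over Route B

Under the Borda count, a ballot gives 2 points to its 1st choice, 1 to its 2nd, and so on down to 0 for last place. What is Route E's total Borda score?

Borda scores:
  Route A: 13·0 + 2 + 3·0 + 9·2 = 20
  Route E: 13·2 + 0 + 3·1 + 9·1 = 38
  Route B: 13·1 + 1 + 3·2 + 9·0 = 20

38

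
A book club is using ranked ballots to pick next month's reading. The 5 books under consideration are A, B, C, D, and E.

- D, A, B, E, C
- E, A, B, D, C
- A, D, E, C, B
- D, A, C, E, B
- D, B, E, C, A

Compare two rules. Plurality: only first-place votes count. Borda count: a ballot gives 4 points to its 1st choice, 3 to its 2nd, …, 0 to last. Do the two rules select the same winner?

Yes

Plurality first-place counts: A 1, B 0, C 0, D 3, E 1 → D.
Borda totals: A 13, B 7, C 4, D 16, E 10 → D.
The two rules agree on D.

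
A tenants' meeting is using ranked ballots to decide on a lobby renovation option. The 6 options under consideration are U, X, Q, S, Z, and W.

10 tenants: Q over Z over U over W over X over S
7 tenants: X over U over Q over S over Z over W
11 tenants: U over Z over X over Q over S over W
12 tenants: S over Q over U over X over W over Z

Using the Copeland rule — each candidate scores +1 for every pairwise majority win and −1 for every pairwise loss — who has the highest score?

Pairwise results:
  U vs X: U wins 33–7.
  U vs Q: Q wins 22–18.
  U vs S: U wins 28–12.
  U vs Z: U wins 30–10.
  U vs W: U wins 40–0.
  X vs Q: Q wins 22–18.
  X vs S: X wins 28–12.
  X vs Z: Z wins 21–19.
  X vs W: X wins 30–10.
  Q vs S: Q wins 28–12.
  Q vs Z: Q wins 29–11.
  Q vs W: Q wins 40–0.
  S vs Z: Z wins 21–19.
  S vs W: S wins 30–10.
  Z vs W: Z wins 28–12.
Copeland scores (wins − losses):
  U: 4 − 1 = 3
  X: 2 − 3 = -1
  Q: 5 − 0 = 5
  S: 1 − 4 = -3
  Z: 3 − 2 = 1
  W: 0 − 5 = -5
Q has the best Copeland score.

Q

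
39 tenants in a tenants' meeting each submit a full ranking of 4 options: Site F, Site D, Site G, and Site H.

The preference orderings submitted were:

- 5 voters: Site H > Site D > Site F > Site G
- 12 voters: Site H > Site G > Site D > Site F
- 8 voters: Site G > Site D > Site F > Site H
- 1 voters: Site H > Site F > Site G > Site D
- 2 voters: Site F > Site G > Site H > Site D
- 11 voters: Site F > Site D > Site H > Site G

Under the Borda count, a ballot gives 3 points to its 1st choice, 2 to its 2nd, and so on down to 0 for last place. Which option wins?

Borda scores:
  Site F: 5·1 + 12·0 + 8·1 + 2 + 2·3 + 11·3 = 54
  Site D: 5·2 + 12·1 + 8·2 + 0 + 2·0 + 11·2 = 60
  Site G: 5·0 + 12·2 + 8·3 + 1 + 2·2 + 11·0 = 53
  Site H: 5·3 + 12·3 + 8·0 + 3 + 2·1 + 11·1 = 67
Site H has the highest total.

Site H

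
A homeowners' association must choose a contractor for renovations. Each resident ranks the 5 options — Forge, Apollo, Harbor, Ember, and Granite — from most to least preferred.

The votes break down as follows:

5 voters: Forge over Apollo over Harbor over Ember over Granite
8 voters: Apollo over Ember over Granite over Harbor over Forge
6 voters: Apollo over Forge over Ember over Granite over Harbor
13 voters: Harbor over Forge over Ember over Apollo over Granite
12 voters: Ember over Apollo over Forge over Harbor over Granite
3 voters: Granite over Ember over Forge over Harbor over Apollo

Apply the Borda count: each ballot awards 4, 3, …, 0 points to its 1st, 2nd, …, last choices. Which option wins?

Borda scores:
  Forge: 5·4 + 8·0 + 6·3 + 13·3 + 12·2 + 3·2 = 107
  Apollo: 5·3 + 8·4 + 6·4 + 13·1 + 12·3 + 3·0 = 120
  Harbor: 5·2 + 8·1 + 6·0 + 13·4 + 12·1 + 3·1 = 85
  Ember: 5·1 + 8·3 + 6·2 + 13·2 + 12·4 + 3·3 = 124
  Granite: 5·0 + 8·2 + 6·1 + 13·0 + 12·0 + 3·4 = 34
Ember has the highest total.

Ember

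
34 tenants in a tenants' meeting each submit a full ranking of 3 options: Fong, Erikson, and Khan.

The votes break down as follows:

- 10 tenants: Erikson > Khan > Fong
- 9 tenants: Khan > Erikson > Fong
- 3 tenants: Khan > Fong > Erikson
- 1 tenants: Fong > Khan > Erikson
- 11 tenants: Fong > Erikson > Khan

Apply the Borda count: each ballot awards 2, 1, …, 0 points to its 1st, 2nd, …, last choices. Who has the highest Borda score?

Borda scores:
  Fong: 10·0 + 9·0 + 3·1 + 2 + 11·2 = 27
  Erikson: 10·2 + 9·1 + 3·0 + 0 + 11·1 = 40
  Khan: 10·1 + 9·2 + 3·2 + 1 + 11·0 = 35
Erikson has the highest total.

Erikson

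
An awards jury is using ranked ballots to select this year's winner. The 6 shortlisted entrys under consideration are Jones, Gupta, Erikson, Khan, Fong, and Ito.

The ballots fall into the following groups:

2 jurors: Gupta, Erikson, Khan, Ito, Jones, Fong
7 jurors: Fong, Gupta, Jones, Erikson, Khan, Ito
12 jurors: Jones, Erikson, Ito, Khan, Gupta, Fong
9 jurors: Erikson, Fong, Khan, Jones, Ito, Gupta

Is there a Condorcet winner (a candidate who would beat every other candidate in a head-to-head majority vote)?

Head-to-head results (30 voters total):
Jones vs Gupta: Jones wins 21–9.
Jones vs Erikson: Jones wins 19–11.
Jones vs Khan: Jones wins 19–11.
Jones vs Fong: Fong wins 16–14.
Jones vs Ito: Jones wins 28–2.
Gupta vs Erikson: Erikson wins 21–9.
Gupta vs Khan: Khan wins 21–9.
Gupta vs Fong: Fong wins 16–14.
Gupta vs Ito: Ito wins 21–9.
Erikson vs Khan: Erikson wins 30–0.
Erikson vs Fong: Erikson wins 23–7.
Erikson vs Ito: Erikson wins 30–0.
Khan vs Fong: Fong wins 16–14.
Khan vs Ito: Khan wins 18–12.
Fong vs Ito: Fong wins 16–14.
No candidate beats all others: Jones beats Erikson beats Fong beats Jones, a majority cycle.

No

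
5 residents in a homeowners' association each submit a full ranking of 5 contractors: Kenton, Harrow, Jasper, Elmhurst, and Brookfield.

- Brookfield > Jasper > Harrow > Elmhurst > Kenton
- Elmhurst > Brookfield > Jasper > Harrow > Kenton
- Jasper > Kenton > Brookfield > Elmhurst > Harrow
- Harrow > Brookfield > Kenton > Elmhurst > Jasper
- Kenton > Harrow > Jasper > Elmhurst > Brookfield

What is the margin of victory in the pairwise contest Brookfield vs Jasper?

Ballots ranking Brookfield above Jasper: 3.
Ballots ranking Jasper above Brookfield: 2.
Brookfield wins 3–2, a margin of 1.

1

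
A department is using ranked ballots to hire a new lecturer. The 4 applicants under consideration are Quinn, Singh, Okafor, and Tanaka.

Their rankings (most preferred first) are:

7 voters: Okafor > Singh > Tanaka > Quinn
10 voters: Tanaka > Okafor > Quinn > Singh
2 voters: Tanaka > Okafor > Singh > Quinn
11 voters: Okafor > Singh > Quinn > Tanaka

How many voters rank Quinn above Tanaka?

Ballots ranking Quinn above Tanaka: 11.
Ballots ranking Tanaka above Quinn: 7+10+2 = 19.
So 11 of 30 voters prefer Quinn to Tanaka.

11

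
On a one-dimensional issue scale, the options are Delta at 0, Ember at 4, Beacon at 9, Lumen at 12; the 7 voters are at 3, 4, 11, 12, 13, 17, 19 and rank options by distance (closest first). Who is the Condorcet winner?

Lumen

With single-peaked preferences on a line, the Condorcet winner is the candidate closest to the median voter.
The median voter (position 12) is closest to Lumen at 12.
Check: Lumen vs Beacon — voters closer to Lumen: 5 of 7.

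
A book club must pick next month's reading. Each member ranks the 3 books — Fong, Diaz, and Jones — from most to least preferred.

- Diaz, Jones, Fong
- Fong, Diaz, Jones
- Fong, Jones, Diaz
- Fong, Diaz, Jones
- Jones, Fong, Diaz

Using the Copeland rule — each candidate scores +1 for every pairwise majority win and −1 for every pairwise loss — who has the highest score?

Pairwise results:
  Fong vs Diaz: Fong wins 4–1.
  Fong vs Jones: Fong wins 3–2.
  Diaz vs Jones: Diaz wins 3–2.
Copeland scores (wins − losses):
  Fong: 2 − 0 = 2
  Diaz: 1 − 1 = 0
  Jones: 0 − 2 = -2
Fong has the best Copeland score.

Fong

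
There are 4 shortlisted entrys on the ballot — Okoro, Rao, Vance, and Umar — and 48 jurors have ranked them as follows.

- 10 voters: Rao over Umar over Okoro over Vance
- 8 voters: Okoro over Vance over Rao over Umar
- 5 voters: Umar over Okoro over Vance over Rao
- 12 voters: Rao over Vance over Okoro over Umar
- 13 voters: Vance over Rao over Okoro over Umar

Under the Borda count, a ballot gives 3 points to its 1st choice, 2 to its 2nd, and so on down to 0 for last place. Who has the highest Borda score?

Borda scores:
  Okoro: 10·1 + 8·3 + 5·2 + 12·1 + 13·1 = 69
  Rao: 10·3 + 8·1 + 5·0 + 12·3 + 13·2 = 100
  Vance: 10·0 + 8·2 + 5·1 + 12·2 + 13·3 = 84
  Umar: 10·2 + 8·0 + 5·3 + 12·0 + 13·0 = 35
Rao has the highest total.

Rao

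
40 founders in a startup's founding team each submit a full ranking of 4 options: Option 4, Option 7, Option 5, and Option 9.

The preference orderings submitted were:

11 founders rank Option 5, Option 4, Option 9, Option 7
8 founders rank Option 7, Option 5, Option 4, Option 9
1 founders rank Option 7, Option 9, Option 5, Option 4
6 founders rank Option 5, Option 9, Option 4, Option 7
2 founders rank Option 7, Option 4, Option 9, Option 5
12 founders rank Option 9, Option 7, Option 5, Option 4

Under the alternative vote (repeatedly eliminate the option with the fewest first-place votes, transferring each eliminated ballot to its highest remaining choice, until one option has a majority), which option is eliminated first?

Round 1: Option 5 17, Option 9 12, Option 7 11, Option 4 0. Option 4 has the fewest and is eliminated.
Round 2: Option 5 17, Option 9 12, Option 7 11. Option 7 has the fewest and is eliminated.
Round 3: Option 5 25, Option 9 15. Option 5 has a majority.

Option 4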